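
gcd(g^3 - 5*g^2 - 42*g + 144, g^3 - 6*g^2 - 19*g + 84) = g - 3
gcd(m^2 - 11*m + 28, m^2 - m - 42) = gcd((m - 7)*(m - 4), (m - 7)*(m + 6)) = m - 7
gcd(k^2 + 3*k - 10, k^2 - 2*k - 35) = k + 5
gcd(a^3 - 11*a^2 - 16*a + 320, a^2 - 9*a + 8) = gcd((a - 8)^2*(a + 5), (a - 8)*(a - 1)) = a - 8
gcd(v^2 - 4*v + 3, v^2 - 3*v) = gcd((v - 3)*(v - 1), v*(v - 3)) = v - 3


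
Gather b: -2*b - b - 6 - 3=-3*b - 9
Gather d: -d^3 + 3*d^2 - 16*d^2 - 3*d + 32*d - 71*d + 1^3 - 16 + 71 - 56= -d^3 - 13*d^2 - 42*d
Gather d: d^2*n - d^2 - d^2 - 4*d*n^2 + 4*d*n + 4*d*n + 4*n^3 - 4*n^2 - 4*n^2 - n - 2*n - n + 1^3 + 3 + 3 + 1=d^2*(n - 2) + d*(-4*n^2 + 8*n) + 4*n^3 - 8*n^2 - 4*n + 8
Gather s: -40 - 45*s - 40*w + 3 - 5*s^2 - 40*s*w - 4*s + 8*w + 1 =-5*s^2 + s*(-40*w - 49) - 32*w - 36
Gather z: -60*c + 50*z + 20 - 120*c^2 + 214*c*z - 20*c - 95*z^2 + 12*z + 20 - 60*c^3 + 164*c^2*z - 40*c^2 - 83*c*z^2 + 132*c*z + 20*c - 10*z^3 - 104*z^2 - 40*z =-60*c^3 - 160*c^2 - 60*c - 10*z^3 + z^2*(-83*c - 199) + z*(164*c^2 + 346*c + 22) + 40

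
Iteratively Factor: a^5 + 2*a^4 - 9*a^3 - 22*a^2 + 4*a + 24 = (a - 3)*(a^4 + 5*a^3 + 6*a^2 - 4*a - 8) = (a - 3)*(a + 2)*(a^3 + 3*a^2 - 4) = (a - 3)*(a + 2)^2*(a^2 + a - 2) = (a - 3)*(a - 1)*(a + 2)^2*(a + 2)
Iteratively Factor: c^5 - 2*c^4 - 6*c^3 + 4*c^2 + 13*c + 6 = (c + 1)*(c^4 - 3*c^3 - 3*c^2 + 7*c + 6) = (c - 3)*(c + 1)*(c^3 - 3*c - 2) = (c - 3)*(c - 2)*(c + 1)*(c^2 + 2*c + 1) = (c - 3)*(c - 2)*(c + 1)^2*(c + 1)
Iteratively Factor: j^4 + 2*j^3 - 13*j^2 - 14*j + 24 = (j - 3)*(j^3 + 5*j^2 + 2*j - 8) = (j - 3)*(j - 1)*(j^2 + 6*j + 8) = (j - 3)*(j - 1)*(j + 2)*(j + 4)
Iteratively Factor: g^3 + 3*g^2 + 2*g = (g)*(g^2 + 3*g + 2) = g*(g + 2)*(g + 1)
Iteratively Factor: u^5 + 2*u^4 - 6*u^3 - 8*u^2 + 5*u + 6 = (u - 2)*(u^4 + 4*u^3 + 2*u^2 - 4*u - 3) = (u - 2)*(u + 1)*(u^3 + 3*u^2 - u - 3) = (u - 2)*(u + 1)^2*(u^2 + 2*u - 3) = (u - 2)*(u - 1)*(u + 1)^2*(u + 3)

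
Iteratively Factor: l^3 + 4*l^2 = (l)*(l^2 + 4*l) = l^2*(l + 4)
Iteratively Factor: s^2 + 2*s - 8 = (s + 4)*(s - 2)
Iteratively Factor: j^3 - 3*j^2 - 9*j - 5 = (j + 1)*(j^2 - 4*j - 5) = (j - 5)*(j + 1)*(j + 1)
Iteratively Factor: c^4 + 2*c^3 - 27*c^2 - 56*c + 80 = (c + 4)*(c^3 - 2*c^2 - 19*c + 20) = (c + 4)^2*(c^2 - 6*c + 5) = (c - 1)*(c + 4)^2*(c - 5)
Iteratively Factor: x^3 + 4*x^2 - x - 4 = (x + 1)*(x^2 + 3*x - 4) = (x + 1)*(x + 4)*(x - 1)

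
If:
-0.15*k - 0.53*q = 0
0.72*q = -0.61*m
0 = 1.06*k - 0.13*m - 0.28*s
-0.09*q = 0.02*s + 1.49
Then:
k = -31.61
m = -10.56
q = 8.95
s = -114.75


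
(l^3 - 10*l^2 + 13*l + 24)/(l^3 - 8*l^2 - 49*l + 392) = (l^2 - 2*l - 3)/(l^2 - 49)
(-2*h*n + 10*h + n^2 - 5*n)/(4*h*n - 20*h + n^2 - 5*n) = (-2*h + n)/(4*h + n)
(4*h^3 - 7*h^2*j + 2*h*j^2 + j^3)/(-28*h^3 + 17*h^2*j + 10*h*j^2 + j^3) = (-h + j)/(7*h + j)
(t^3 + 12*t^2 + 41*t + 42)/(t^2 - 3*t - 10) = (t^2 + 10*t + 21)/(t - 5)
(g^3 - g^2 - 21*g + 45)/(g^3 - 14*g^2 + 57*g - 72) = (g + 5)/(g - 8)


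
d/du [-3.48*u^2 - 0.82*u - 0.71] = -6.96*u - 0.82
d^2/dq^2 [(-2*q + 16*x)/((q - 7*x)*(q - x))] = 4*(-q^3 + 24*q^2*x - 171*q*x^2 + 400*x^3)/(q^6 - 24*q^5*x + 213*q^4*x^2 - 848*q^3*x^3 + 1491*q^2*x^4 - 1176*q*x^5 + 343*x^6)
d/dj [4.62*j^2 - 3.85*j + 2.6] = 9.24*j - 3.85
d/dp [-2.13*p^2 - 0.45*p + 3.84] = -4.26*p - 0.45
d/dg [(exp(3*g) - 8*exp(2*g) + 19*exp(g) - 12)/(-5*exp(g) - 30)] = 2*(-exp(3*g) - 5*exp(2*g) + 48*exp(g) - 63)*exp(g)/(5*(exp(2*g) + 12*exp(g) + 36))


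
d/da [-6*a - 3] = -6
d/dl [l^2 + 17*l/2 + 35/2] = 2*l + 17/2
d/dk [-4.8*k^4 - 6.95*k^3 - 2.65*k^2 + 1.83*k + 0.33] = -19.2*k^3 - 20.85*k^2 - 5.3*k + 1.83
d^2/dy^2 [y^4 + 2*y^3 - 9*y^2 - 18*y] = 12*y^2 + 12*y - 18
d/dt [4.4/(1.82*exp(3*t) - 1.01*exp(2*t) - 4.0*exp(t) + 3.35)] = (-24.024*exp(2*t) + 8.888*exp(t) + 17.6)*exp(t)/(1.82*exp(3*t) - 1.01*exp(2*t) - 4.0*exp(t) + 3.35)^2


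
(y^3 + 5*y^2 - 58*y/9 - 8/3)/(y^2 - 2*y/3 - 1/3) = (y^2 + 14*y/3 - 8)/(y - 1)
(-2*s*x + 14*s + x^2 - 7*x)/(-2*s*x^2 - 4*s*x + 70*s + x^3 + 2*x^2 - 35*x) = (x - 7)/(x^2 + 2*x - 35)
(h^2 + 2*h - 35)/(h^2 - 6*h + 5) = (h + 7)/(h - 1)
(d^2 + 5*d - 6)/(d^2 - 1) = (d + 6)/(d + 1)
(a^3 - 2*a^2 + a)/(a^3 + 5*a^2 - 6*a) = (a - 1)/(a + 6)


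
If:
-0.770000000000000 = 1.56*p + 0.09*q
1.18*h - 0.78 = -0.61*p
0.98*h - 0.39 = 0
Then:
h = 0.40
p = 0.51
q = -17.38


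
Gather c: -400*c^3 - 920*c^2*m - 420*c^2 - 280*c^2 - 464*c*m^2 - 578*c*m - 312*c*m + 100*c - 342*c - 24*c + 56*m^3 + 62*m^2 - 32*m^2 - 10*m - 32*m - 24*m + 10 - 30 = -400*c^3 + c^2*(-920*m - 700) + c*(-464*m^2 - 890*m - 266) + 56*m^3 + 30*m^2 - 66*m - 20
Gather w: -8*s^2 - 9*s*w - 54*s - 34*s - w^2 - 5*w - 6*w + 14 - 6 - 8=-8*s^2 - 88*s - w^2 + w*(-9*s - 11)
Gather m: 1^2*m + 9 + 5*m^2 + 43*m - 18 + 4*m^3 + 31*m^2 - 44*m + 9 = 4*m^3 + 36*m^2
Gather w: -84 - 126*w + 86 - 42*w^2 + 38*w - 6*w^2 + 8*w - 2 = -48*w^2 - 80*w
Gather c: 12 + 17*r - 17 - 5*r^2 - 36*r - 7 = -5*r^2 - 19*r - 12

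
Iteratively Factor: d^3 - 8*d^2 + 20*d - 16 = (d - 2)*(d^2 - 6*d + 8) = (d - 4)*(d - 2)*(d - 2)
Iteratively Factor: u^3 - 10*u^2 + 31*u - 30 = (u - 3)*(u^2 - 7*u + 10) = (u - 3)*(u - 2)*(u - 5)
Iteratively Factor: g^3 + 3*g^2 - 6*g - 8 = (g + 4)*(g^2 - g - 2) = (g - 2)*(g + 4)*(g + 1)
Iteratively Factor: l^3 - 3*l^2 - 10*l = (l - 5)*(l^2 + 2*l) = l*(l - 5)*(l + 2)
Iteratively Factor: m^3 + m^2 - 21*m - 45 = (m + 3)*(m^2 - 2*m - 15) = (m - 5)*(m + 3)*(m + 3)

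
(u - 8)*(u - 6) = u^2 - 14*u + 48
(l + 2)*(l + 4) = l^2 + 6*l + 8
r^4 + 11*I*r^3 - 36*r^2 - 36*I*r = r*(r + 2*I)*(r + 3*I)*(r + 6*I)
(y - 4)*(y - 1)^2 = y^3 - 6*y^2 + 9*y - 4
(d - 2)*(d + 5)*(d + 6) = d^3 + 9*d^2 + 8*d - 60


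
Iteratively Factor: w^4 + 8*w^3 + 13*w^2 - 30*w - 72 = (w + 4)*(w^3 + 4*w^2 - 3*w - 18) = (w + 3)*(w + 4)*(w^2 + w - 6) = (w - 2)*(w + 3)*(w + 4)*(w + 3)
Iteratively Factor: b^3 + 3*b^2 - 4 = (b + 2)*(b^2 + b - 2) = (b - 1)*(b + 2)*(b + 2)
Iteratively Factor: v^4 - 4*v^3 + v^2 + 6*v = (v - 2)*(v^3 - 2*v^2 - 3*v) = (v - 3)*(v - 2)*(v^2 + v) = v*(v - 3)*(v - 2)*(v + 1)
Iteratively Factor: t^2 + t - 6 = (t - 2)*(t + 3)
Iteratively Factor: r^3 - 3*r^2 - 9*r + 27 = (r - 3)*(r^2 - 9) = (r - 3)^2*(r + 3)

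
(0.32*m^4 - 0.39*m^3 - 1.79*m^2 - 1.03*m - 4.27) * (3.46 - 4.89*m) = -1.5648*m^5 + 3.0143*m^4 + 7.4037*m^3 - 1.1567*m^2 + 17.3165*m - 14.7742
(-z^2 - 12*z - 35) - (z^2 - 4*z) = -2*z^2 - 8*z - 35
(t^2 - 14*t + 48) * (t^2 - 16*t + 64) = t^4 - 30*t^3 + 336*t^2 - 1664*t + 3072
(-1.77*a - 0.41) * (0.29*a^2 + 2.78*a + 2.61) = -0.5133*a^3 - 5.0395*a^2 - 5.7595*a - 1.0701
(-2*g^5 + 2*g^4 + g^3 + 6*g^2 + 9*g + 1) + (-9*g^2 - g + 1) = -2*g^5 + 2*g^4 + g^3 - 3*g^2 + 8*g + 2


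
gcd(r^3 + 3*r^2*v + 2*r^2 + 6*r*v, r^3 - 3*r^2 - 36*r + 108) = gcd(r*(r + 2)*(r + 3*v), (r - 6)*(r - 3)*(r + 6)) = 1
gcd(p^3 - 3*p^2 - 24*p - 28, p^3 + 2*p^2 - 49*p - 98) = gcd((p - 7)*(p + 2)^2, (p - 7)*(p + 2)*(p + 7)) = p^2 - 5*p - 14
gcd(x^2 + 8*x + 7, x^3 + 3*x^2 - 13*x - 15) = x + 1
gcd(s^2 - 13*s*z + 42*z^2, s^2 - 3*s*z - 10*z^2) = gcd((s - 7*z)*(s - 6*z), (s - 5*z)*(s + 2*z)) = 1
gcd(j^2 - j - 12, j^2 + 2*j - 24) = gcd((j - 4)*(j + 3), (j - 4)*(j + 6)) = j - 4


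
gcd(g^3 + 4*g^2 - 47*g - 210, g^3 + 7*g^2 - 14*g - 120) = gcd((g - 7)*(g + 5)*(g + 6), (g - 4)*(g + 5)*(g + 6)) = g^2 + 11*g + 30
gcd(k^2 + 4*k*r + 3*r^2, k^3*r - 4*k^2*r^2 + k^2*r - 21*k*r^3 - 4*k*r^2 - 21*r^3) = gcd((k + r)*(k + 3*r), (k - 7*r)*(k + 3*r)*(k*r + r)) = k + 3*r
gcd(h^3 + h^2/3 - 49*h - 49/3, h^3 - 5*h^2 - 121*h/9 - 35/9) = h^2 - 20*h/3 - 7/3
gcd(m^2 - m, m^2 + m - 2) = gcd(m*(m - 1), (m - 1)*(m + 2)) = m - 1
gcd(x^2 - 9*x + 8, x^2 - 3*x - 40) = x - 8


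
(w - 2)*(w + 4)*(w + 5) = w^3 + 7*w^2 + 2*w - 40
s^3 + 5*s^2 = s^2*(s + 5)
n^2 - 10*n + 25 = (n - 5)^2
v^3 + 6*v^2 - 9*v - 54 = (v - 3)*(v + 3)*(v + 6)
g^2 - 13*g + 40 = (g - 8)*(g - 5)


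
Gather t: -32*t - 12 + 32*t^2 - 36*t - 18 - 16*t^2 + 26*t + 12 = 16*t^2 - 42*t - 18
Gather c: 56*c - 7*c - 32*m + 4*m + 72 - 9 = 49*c - 28*m + 63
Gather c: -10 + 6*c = 6*c - 10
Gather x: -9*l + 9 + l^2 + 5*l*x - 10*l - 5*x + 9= l^2 - 19*l + x*(5*l - 5) + 18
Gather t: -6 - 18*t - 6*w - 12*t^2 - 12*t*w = -12*t^2 + t*(-12*w - 18) - 6*w - 6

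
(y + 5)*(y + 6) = y^2 + 11*y + 30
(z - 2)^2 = z^2 - 4*z + 4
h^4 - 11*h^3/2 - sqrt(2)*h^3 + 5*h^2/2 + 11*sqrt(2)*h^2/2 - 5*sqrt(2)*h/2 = h*(h - 5)*(h - 1/2)*(h - sqrt(2))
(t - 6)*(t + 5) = t^2 - t - 30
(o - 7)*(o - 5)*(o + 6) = o^3 - 6*o^2 - 37*o + 210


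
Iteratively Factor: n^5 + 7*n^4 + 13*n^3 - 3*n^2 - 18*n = (n + 3)*(n^4 + 4*n^3 + n^2 - 6*n) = (n + 2)*(n + 3)*(n^3 + 2*n^2 - 3*n) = (n + 2)*(n + 3)^2*(n^2 - n) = (n - 1)*(n + 2)*(n + 3)^2*(n)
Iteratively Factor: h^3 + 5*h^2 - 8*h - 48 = (h + 4)*(h^2 + h - 12) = (h - 3)*(h + 4)*(h + 4)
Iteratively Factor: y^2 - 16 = (y - 4)*(y + 4)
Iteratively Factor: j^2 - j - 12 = (j - 4)*(j + 3)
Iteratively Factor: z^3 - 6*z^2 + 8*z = (z)*(z^2 - 6*z + 8) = z*(z - 2)*(z - 4)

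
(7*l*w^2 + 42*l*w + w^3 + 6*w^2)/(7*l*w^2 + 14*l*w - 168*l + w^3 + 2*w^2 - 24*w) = w/(w - 4)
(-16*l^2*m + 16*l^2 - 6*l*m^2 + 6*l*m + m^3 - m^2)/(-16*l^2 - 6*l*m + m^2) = m - 1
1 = 1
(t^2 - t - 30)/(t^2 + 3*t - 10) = (t - 6)/(t - 2)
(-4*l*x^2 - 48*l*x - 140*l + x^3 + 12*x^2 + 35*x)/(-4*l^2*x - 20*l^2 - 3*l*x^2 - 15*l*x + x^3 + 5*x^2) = (x + 7)/(l + x)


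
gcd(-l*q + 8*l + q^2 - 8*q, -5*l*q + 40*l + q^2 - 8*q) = q - 8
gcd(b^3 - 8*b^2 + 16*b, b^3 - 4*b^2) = b^2 - 4*b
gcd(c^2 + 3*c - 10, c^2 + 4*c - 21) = 1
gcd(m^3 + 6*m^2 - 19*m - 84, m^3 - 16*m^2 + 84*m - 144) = m - 4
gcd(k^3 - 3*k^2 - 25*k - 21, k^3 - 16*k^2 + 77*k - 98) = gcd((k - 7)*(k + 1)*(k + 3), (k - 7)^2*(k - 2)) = k - 7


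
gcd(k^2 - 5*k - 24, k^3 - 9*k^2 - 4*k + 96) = k^2 - 5*k - 24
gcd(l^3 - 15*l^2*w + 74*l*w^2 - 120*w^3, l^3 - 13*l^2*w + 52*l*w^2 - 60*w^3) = l^2 - 11*l*w + 30*w^2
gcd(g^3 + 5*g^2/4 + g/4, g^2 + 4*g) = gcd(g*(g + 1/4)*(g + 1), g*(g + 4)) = g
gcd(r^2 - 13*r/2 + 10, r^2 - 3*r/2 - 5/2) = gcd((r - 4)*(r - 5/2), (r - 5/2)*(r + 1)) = r - 5/2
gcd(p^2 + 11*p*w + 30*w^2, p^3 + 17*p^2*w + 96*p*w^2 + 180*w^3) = p^2 + 11*p*w + 30*w^2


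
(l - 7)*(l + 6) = l^2 - l - 42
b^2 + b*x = b*(b + x)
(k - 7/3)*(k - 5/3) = k^2 - 4*k + 35/9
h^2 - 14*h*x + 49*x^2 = (h - 7*x)^2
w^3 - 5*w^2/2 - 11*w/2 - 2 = (w - 4)*(w + 1/2)*(w + 1)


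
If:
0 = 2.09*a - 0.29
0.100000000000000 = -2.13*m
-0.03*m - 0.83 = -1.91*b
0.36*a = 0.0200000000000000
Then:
No Solution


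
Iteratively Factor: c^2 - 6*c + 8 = (c - 2)*(c - 4)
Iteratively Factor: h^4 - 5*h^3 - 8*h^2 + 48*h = (h - 4)*(h^3 - h^2 - 12*h) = (h - 4)^2*(h^2 + 3*h) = h*(h - 4)^2*(h + 3)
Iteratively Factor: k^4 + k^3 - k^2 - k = (k - 1)*(k^3 + 2*k^2 + k) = k*(k - 1)*(k^2 + 2*k + 1) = k*(k - 1)*(k + 1)*(k + 1)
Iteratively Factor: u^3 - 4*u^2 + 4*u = (u - 2)*(u^2 - 2*u) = (u - 2)^2*(u)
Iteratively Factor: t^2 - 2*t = (t)*(t - 2)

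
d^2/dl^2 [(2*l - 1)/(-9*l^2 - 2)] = 18*(36*l^2*(1 - 2*l) + (6*l - 1)*(9*l^2 + 2))/(9*l^2 + 2)^3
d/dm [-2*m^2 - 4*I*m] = -4*m - 4*I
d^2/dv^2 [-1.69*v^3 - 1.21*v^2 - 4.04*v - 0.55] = -10.14*v - 2.42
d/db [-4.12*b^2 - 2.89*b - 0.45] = -8.24*b - 2.89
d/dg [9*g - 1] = 9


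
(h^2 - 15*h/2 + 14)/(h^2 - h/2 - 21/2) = (h - 4)/(h + 3)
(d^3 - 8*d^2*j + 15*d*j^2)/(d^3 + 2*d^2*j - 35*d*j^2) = (d - 3*j)/(d + 7*j)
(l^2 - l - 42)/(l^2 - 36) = (l - 7)/(l - 6)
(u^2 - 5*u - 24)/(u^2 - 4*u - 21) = (u - 8)/(u - 7)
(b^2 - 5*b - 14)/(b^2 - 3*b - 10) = (b - 7)/(b - 5)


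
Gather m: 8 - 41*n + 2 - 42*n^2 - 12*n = -42*n^2 - 53*n + 10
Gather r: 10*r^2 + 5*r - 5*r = 10*r^2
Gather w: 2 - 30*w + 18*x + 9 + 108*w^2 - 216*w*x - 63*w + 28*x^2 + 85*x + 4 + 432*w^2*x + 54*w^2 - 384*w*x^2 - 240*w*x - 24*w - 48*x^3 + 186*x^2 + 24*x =w^2*(432*x + 162) + w*(-384*x^2 - 456*x - 117) - 48*x^3 + 214*x^2 + 127*x + 15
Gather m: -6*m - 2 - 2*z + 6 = -6*m - 2*z + 4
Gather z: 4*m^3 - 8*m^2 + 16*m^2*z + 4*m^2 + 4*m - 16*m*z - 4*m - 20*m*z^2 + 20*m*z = 4*m^3 - 4*m^2 - 20*m*z^2 + z*(16*m^2 + 4*m)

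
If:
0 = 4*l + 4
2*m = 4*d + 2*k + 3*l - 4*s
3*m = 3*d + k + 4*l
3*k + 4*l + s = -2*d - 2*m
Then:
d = 8*s - 23/6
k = 6 - 9*s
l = -1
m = 5*s - 19/6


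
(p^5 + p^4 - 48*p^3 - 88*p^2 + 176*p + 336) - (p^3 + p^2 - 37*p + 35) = p^5 + p^4 - 49*p^3 - 89*p^2 + 213*p + 301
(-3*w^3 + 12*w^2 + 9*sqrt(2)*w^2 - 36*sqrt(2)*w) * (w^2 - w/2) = -3*w^5 + 9*sqrt(2)*w^4 + 27*w^4/2 - 81*sqrt(2)*w^3/2 - 6*w^3 + 18*sqrt(2)*w^2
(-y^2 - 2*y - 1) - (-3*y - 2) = -y^2 + y + 1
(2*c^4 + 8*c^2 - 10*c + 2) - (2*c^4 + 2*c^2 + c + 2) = 6*c^2 - 11*c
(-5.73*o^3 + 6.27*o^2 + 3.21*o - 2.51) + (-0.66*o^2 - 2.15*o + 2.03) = -5.73*o^3 + 5.61*o^2 + 1.06*o - 0.48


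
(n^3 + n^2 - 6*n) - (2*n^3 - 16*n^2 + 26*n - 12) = -n^3 + 17*n^2 - 32*n + 12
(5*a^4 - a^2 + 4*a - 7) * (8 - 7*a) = -35*a^5 + 40*a^4 + 7*a^3 - 36*a^2 + 81*a - 56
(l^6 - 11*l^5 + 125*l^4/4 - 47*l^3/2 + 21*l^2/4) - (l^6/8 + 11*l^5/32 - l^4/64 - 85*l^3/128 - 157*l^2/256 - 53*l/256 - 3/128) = 7*l^6/8 - 363*l^5/32 + 2001*l^4/64 - 2923*l^3/128 + 1501*l^2/256 + 53*l/256 + 3/128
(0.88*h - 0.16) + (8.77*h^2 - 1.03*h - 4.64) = 8.77*h^2 - 0.15*h - 4.8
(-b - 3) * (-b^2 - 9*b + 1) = b^3 + 12*b^2 + 26*b - 3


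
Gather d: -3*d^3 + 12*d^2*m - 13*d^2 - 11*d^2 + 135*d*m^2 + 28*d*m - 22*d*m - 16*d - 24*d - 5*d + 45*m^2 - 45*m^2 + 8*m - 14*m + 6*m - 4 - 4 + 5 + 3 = -3*d^3 + d^2*(12*m - 24) + d*(135*m^2 + 6*m - 45)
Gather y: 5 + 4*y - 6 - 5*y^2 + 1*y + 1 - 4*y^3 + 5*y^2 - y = -4*y^3 + 4*y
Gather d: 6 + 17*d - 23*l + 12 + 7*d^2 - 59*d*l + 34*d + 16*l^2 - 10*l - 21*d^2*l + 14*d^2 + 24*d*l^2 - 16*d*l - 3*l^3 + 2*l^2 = d^2*(21 - 21*l) + d*(24*l^2 - 75*l + 51) - 3*l^3 + 18*l^2 - 33*l + 18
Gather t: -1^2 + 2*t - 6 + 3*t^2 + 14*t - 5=3*t^2 + 16*t - 12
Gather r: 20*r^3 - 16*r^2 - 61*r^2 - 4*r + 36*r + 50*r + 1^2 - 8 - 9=20*r^3 - 77*r^2 + 82*r - 16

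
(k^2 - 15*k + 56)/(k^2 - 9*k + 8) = (k - 7)/(k - 1)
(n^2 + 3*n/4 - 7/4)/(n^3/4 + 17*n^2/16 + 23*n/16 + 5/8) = 4*(4*n^2 + 3*n - 7)/(4*n^3 + 17*n^2 + 23*n + 10)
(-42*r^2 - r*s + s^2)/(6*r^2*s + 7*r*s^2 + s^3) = (-7*r + s)/(s*(r + s))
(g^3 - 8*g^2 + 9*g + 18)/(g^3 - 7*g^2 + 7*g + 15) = (g - 6)/(g - 5)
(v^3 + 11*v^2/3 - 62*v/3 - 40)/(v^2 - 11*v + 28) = (v^2 + 23*v/3 + 10)/(v - 7)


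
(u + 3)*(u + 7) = u^2 + 10*u + 21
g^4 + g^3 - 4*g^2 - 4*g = g*(g - 2)*(g + 1)*(g + 2)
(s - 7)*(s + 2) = s^2 - 5*s - 14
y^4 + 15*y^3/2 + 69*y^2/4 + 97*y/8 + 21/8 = (y + 1/2)^2*(y + 3)*(y + 7/2)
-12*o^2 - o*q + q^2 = (-4*o + q)*(3*o + q)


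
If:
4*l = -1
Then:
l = -1/4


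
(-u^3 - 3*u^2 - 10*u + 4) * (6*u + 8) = -6*u^4 - 26*u^3 - 84*u^2 - 56*u + 32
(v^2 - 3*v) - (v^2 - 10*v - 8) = 7*v + 8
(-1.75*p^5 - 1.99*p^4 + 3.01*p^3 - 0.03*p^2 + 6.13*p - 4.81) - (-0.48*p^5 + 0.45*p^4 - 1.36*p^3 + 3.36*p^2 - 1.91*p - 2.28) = -1.27*p^5 - 2.44*p^4 + 4.37*p^3 - 3.39*p^2 + 8.04*p - 2.53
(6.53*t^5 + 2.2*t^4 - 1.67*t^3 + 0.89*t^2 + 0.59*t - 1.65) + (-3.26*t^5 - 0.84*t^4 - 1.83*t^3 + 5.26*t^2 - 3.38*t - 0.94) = 3.27*t^5 + 1.36*t^4 - 3.5*t^3 + 6.15*t^2 - 2.79*t - 2.59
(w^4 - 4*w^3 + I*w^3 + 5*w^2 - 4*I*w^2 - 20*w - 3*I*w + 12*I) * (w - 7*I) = w^5 - 4*w^4 - 6*I*w^4 + 12*w^3 + 24*I*w^3 - 48*w^2 - 38*I*w^2 - 21*w + 152*I*w + 84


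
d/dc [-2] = 0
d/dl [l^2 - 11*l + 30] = 2*l - 11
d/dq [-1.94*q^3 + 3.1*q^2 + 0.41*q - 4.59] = -5.82*q^2 + 6.2*q + 0.41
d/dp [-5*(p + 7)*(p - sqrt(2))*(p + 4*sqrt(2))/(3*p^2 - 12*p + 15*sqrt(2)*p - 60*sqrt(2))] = 5*(-p^4 - 10*sqrt(2)*p^3 + 8*p^3 - 10*p^2 + 58*sqrt(2)*p^2 + 128*p + 280*sqrt(2)*p - 440*sqrt(2) + 1064)/(3*(p^4 - 8*p^3 + 10*sqrt(2)*p^3 - 80*sqrt(2)*p^2 + 66*p^2 - 400*p + 160*sqrt(2)*p + 800))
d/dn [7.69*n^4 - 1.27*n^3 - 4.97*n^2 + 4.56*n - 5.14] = 30.76*n^3 - 3.81*n^2 - 9.94*n + 4.56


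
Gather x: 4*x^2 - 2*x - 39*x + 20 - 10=4*x^2 - 41*x + 10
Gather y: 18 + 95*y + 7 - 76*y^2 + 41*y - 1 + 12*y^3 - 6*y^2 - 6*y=12*y^3 - 82*y^2 + 130*y + 24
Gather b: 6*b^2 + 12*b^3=12*b^3 + 6*b^2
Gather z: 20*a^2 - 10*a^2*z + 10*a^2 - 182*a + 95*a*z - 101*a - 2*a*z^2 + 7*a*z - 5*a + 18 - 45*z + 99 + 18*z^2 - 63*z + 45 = 30*a^2 - 288*a + z^2*(18 - 2*a) + z*(-10*a^2 + 102*a - 108) + 162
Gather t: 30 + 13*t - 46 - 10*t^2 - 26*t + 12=-10*t^2 - 13*t - 4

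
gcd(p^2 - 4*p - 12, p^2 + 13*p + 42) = 1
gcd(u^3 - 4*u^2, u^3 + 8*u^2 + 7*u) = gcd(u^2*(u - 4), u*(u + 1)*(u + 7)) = u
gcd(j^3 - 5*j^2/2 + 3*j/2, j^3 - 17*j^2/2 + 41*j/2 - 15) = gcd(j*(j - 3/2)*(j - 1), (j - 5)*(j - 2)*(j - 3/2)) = j - 3/2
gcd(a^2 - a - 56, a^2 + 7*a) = a + 7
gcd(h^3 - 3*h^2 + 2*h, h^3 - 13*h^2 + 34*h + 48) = 1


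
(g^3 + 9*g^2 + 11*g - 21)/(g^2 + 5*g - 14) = (g^2 + 2*g - 3)/(g - 2)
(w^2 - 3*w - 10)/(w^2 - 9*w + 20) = (w + 2)/(w - 4)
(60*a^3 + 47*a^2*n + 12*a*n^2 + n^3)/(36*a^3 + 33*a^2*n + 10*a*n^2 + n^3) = (5*a + n)/(3*a + n)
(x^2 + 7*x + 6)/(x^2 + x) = (x + 6)/x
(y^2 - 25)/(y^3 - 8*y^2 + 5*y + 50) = (y + 5)/(y^2 - 3*y - 10)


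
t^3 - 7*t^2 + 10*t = t*(t - 5)*(t - 2)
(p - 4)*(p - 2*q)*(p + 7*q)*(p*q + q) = p^4*q + 5*p^3*q^2 - 3*p^3*q - 14*p^2*q^3 - 15*p^2*q^2 - 4*p^2*q + 42*p*q^3 - 20*p*q^2 + 56*q^3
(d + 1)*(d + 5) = d^2 + 6*d + 5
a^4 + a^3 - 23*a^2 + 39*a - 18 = (a - 3)*(a - 1)^2*(a + 6)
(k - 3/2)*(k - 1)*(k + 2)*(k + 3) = k^4 + 5*k^3/2 - 5*k^2 - 15*k/2 + 9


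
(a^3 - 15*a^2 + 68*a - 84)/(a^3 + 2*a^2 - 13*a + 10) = (a^2 - 13*a + 42)/(a^2 + 4*a - 5)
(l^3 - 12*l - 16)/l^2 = l - 12/l - 16/l^2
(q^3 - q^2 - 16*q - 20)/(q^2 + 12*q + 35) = (q^3 - q^2 - 16*q - 20)/(q^2 + 12*q + 35)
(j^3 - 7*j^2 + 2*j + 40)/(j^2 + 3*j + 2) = (j^2 - 9*j + 20)/(j + 1)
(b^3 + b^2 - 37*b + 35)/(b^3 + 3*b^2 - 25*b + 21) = (b - 5)/(b - 3)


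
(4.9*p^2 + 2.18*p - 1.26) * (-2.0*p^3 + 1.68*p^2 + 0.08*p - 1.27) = -9.8*p^5 + 3.872*p^4 + 6.5744*p^3 - 8.1654*p^2 - 2.8694*p + 1.6002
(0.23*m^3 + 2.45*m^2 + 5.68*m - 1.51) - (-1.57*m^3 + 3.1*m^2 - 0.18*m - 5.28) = 1.8*m^3 - 0.65*m^2 + 5.86*m + 3.77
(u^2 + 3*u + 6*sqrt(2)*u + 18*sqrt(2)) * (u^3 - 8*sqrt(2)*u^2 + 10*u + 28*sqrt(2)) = u^5 - 2*sqrt(2)*u^4 + 3*u^4 - 86*u^3 - 6*sqrt(2)*u^3 - 258*u^2 + 88*sqrt(2)*u^2 + 336*u + 264*sqrt(2)*u + 1008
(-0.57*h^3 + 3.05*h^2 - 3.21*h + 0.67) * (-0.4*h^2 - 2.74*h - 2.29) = 0.228*h^5 + 0.3418*h^4 - 5.7677*h^3 + 1.5429*h^2 + 5.5151*h - 1.5343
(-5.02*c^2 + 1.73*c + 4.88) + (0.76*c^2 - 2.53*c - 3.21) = -4.26*c^2 - 0.8*c + 1.67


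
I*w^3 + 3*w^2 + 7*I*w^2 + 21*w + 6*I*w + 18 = (w + 6)*(w - 3*I)*(I*w + I)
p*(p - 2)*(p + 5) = p^3 + 3*p^2 - 10*p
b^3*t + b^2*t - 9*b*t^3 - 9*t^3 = (b - 3*t)*(b + 3*t)*(b*t + t)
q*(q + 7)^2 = q^3 + 14*q^2 + 49*q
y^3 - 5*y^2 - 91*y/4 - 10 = (y - 8)*(y + 1/2)*(y + 5/2)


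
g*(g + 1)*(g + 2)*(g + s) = g^4 + g^3*s + 3*g^3 + 3*g^2*s + 2*g^2 + 2*g*s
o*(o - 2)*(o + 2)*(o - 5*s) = o^4 - 5*o^3*s - 4*o^2 + 20*o*s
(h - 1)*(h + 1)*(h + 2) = h^3 + 2*h^2 - h - 2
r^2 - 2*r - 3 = (r - 3)*(r + 1)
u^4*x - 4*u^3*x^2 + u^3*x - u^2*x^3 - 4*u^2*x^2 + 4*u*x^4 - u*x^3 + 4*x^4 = (u - 4*x)*(u - x)*(u + x)*(u*x + x)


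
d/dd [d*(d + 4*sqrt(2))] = 2*d + 4*sqrt(2)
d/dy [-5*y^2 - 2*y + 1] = -10*y - 2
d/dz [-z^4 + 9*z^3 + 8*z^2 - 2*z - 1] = -4*z^3 + 27*z^2 + 16*z - 2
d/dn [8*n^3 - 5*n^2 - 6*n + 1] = 24*n^2 - 10*n - 6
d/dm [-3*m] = -3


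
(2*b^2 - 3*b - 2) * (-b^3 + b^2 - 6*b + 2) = -2*b^5 + 5*b^4 - 13*b^3 + 20*b^2 + 6*b - 4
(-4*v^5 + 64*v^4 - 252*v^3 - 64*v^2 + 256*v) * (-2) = 8*v^5 - 128*v^4 + 504*v^3 + 128*v^2 - 512*v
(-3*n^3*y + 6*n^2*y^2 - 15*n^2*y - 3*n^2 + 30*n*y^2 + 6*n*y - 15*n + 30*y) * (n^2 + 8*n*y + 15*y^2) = -3*n^5*y - 18*n^4*y^2 - 15*n^4*y - 3*n^4 + 3*n^3*y^3 - 90*n^3*y^2 - 18*n^3*y - 15*n^3 + 90*n^2*y^4 + 15*n^2*y^3 + 3*n^2*y^2 - 90*n^2*y + 450*n*y^4 + 90*n*y^3 + 15*n*y^2 + 450*y^3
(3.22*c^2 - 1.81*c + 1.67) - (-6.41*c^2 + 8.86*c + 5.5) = 9.63*c^2 - 10.67*c - 3.83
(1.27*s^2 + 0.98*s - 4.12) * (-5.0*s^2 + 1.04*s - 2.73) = -6.35*s^4 - 3.5792*s^3 + 18.1521*s^2 - 6.9602*s + 11.2476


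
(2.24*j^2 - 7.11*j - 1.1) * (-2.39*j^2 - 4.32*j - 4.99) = -5.3536*j^4 + 7.3161*j^3 + 22.1666*j^2 + 40.2309*j + 5.489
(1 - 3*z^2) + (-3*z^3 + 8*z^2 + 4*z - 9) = -3*z^3 + 5*z^2 + 4*z - 8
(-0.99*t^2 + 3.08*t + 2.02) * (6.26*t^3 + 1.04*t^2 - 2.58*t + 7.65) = -6.1974*t^5 + 18.2512*t^4 + 18.4026*t^3 - 13.4191*t^2 + 18.3504*t + 15.453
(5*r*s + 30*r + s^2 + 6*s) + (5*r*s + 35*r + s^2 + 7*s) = 10*r*s + 65*r + 2*s^2 + 13*s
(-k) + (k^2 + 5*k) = k^2 + 4*k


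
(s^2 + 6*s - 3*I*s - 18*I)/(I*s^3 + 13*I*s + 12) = I*(-s - 6)/(s^2 + 3*I*s + 4)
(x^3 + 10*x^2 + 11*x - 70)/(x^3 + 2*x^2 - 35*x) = (x^2 + 3*x - 10)/(x*(x - 5))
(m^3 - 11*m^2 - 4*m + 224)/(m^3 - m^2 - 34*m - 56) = (m - 8)/(m + 2)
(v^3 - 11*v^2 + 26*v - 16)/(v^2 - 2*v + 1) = (v^2 - 10*v + 16)/(v - 1)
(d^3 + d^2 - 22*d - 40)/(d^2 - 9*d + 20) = (d^2 + 6*d + 8)/(d - 4)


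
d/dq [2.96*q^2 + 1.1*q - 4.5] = 5.92*q + 1.1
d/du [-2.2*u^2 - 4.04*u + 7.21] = -4.4*u - 4.04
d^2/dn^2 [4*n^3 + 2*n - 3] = 24*n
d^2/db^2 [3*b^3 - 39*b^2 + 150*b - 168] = 18*b - 78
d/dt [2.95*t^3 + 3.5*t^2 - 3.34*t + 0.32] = 8.85*t^2 + 7.0*t - 3.34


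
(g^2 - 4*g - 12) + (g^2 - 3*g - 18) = 2*g^2 - 7*g - 30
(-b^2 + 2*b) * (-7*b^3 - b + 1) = 7*b^5 - 14*b^4 + b^3 - 3*b^2 + 2*b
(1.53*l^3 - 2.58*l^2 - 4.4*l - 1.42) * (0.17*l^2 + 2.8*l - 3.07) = 0.2601*l^5 + 3.8454*l^4 - 12.6691*l^3 - 4.6408*l^2 + 9.532*l + 4.3594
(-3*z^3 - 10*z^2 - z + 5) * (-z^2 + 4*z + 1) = 3*z^5 - 2*z^4 - 42*z^3 - 19*z^2 + 19*z + 5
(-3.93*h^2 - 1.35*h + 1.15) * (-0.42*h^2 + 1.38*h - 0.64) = 1.6506*h^4 - 4.8564*h^3 + 0.1692*h^2 + 2.451*h - 0.736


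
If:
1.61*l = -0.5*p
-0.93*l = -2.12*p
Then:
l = 0.00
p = 0.00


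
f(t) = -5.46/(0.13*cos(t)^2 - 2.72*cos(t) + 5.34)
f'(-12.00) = 0.74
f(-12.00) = -1.74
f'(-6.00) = 0.46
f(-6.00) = -1.92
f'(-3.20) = 0.01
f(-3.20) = -0.67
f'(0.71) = 0.80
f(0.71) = -1.63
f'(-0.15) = -0.26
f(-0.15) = -1.97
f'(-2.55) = -0.15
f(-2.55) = -0.71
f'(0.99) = 0.78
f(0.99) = -1.40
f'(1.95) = 0.35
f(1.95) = -0.86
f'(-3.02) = -0.03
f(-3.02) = -0.67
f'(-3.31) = 0.04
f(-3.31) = -0.67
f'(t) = -5.46*(0.26*sin(t)*cos(t) - 2.72*sin(t))/(0.13*cos(t)^2 - 2.72*cos(t) + 5.34)^2 = (14.8512 - 1.4196*cos(t))*sin(t)/(0.13*cos(t)^2 - 2.72*cos(t) + 5.34)^2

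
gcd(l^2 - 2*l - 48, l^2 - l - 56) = l - 8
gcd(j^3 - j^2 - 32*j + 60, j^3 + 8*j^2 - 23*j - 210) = j^2 + j - 30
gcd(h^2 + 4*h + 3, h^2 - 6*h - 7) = h + 1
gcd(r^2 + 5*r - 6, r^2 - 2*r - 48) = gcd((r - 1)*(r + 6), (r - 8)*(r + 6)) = r + 6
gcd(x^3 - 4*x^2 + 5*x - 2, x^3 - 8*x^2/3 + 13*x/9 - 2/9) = x - 2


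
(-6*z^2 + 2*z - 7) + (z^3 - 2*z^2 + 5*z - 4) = z^3 - 8*z^2 + 7*z - 11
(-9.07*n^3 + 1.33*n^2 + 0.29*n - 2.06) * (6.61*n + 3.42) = -59.9527*n^4 - 22.2281*n^3 + 6.4655*n^2 - 12.6248*n - 7.0452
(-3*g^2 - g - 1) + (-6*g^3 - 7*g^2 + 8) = -6*g^3 - 10*g^2 - g + 7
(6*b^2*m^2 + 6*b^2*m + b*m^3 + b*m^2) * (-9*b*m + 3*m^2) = -54*b^3*m^3 - 54*b^3*m^2 + 9*b^2*m^4 + 9*b^2*m^3 + 3*b*m^5 + 3*b*m^4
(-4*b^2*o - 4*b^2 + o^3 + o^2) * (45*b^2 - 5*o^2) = -180*b^4*o - 180*b^4 + 65*b^2*o^3 + 65*b^2*o^2 - 5*o^5 - 5*o^4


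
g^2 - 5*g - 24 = (g - 8)*(g + 3)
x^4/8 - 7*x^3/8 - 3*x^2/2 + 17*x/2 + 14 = (x/4 + 1/2)*(x/2 + 1)*(x - 7)*(x - 4)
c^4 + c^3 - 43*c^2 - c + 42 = (c - 6)*(c - 1)*(c + 1)*(c + 7)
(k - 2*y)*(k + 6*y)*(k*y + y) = k^3*y + 4*k^2*y^2 + k^2*y - 12*k*y^3 + 4*k*y^2 - 12*y^3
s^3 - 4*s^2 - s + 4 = (s - 4)*(s - 1)*(s + 1)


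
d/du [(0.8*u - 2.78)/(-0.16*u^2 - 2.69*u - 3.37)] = (0.128*u^2 - 0.8896*u - 10.1742)/(0.0256*u^4 + 0.8608*u^3 + 8.3145*u^2 + 18.1306*u + 11.3569)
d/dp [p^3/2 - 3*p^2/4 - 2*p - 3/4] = 3*p^2/2 - 3*p/2 - 2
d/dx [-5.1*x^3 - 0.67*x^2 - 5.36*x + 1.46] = -15.3*x^2 - 1.34*x - 5.36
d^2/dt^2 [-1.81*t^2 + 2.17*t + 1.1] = -3.62000000000000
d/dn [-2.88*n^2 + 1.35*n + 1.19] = 1.35 - 5.76*n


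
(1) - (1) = 0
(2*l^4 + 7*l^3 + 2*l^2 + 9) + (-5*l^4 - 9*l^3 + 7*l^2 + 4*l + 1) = -3*l^4 - 2*l^3 + 9*l^2 + 4*l + 10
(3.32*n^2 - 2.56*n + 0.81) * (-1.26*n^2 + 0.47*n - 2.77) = -4.1832*n^4 + 4.786*n^3 - 11.4202*n^2 + 7.4719*n - 2.2437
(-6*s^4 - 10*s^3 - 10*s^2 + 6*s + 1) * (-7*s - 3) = 42*s^5 + 88*s^4 + 100*s^3 - 12*s^2 - 25*s - 3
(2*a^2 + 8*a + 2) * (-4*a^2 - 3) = -8*a^4 - 32*a^3 - 14*a^2 - 24*a - 6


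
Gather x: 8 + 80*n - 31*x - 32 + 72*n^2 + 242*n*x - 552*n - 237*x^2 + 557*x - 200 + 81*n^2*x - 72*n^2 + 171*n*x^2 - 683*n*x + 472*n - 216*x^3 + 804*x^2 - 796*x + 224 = -216*x^3 + x^2*(171*n + 567) + x*(81*n^2 - 441*n - 270)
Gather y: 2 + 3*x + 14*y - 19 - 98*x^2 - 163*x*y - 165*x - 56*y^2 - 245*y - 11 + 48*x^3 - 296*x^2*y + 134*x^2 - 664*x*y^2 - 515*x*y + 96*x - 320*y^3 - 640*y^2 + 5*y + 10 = 48*x^3 + 36*x^2 - 66*x - 320*y^3 + y^2*(-664*x - 696) + y*(-296*x^2 - 678*x - 226) - 18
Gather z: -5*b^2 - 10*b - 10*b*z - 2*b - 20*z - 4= -5*b^2 - 12*b + z*(-10*b - 20) - 4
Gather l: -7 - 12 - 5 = -24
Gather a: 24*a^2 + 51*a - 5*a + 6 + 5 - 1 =24*a^2 + 46*a + 10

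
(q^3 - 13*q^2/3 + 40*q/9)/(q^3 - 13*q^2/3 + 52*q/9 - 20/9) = q*(3*q - 8)/(3*q^2 - 8*q + 4)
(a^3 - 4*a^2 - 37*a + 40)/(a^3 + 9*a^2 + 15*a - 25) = (a - 8)/(a + 5)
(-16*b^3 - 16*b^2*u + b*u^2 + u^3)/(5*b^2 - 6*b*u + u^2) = (-16*b^3 - 16*b^2*u + b*u^2 + u^3)/(5*b^2 - 6*b*u + u^2)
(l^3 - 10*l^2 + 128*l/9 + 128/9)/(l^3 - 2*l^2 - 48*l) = (l^2 - 2*l - 16/9)/(l*(l + 6))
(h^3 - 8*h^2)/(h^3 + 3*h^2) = (h - 8)/(h + 3)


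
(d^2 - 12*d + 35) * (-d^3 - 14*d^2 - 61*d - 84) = -d^5 - 2*d^4 + 72*d^3 + 158*d^2 - 1127*d - 2940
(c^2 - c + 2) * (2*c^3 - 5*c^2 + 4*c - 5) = 2*c^5 - 7*c^4 + 13*c^3 - 19*c^2 + 13*c - 10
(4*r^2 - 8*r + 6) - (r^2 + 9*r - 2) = 3*r^2 - 17*r + 8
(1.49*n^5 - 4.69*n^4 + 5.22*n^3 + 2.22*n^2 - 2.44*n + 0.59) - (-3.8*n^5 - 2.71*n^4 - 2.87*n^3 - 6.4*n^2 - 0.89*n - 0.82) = 5.29*n^5 - 1.98*n^4 + 8.09*n^3 + 8.62*n^2 - 1.55*n + 1.41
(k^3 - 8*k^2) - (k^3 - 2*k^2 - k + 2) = -6*k^2 + k - 2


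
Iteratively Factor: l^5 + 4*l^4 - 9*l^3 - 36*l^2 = (l)*(l^4 + 4*l^3 - 9*l^2 - 36*l) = l*(l + 3)*(l^3 + l^2 - 12*l) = l*(l + 3)*(l + 4)*(l^2 - 3*l) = l*(l - 3)*(l + 3)*(l + 4)*(l)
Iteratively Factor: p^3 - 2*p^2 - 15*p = (p - 5)*(p^2 + 3*p) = p*(p - 5)*(p + 3)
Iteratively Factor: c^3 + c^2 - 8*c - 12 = (c + 2)*(c^2 - c - 6) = (c + 2)^2*(c - 3)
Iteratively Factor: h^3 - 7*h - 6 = (h - 3)*(h^2 + 3*h + 2) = (h - 3)*(h + 1)*(h + 2)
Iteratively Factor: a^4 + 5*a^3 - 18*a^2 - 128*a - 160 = (a - 5)*(a^3 + 10*a^2 + 32*a + 32) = (a - 5)*(a + 4)*(a^2 + 6*a + 8) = (a - 5)*(a + 2)*(a + 4)*(a + 4)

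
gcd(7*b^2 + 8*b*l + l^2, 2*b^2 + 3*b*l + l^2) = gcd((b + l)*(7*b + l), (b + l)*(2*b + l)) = b + l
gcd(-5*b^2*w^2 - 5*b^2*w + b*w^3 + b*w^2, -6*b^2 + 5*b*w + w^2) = 1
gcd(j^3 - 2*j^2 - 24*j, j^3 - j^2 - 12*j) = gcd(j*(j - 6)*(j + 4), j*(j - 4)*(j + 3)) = j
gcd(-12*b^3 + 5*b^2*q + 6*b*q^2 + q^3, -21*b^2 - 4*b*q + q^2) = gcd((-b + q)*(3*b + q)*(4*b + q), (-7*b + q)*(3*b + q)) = 3*b + q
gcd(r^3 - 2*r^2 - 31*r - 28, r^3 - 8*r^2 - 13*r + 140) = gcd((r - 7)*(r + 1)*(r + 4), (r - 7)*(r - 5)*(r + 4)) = r^2 - 3*r - 28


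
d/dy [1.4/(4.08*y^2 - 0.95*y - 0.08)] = (1.33 - 11.424*y)/(-4.08*y^2 + 0.95*y + 0.08)^2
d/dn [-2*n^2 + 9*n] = 9 - 4*n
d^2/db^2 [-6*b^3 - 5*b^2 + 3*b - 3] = -36*b - 10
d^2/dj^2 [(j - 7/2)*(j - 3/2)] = 2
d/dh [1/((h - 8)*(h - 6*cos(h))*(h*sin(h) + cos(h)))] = (-h*(h - 8)*(h - 6*cos(h))*cos(h) + (8 - h)*(h*sin(h) + cos(h))*(6*sin(h) + 1) - (h - 6*cos(h))*(h*sin(h) + cos(h)))/((h - 8)^2*(h - 6*cos(h))^2*(h*sin(h) + cos(h))^2)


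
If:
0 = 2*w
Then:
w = 0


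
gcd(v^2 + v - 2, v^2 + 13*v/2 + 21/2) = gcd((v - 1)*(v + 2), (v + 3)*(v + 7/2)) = 1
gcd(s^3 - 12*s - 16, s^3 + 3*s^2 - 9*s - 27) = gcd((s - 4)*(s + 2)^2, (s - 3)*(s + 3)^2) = 1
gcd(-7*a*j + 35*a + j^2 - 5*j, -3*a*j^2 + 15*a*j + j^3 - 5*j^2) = j - 5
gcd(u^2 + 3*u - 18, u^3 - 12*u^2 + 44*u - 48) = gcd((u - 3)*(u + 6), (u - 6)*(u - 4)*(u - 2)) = 1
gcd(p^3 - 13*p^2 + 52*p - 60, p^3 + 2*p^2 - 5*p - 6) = p - 2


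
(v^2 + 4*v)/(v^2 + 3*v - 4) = v/(v - 1)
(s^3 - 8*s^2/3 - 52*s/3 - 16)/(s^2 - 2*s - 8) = (s^2 - 14*s/3 - 8)/(s - 4)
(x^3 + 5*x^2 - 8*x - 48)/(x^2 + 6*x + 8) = (x^2 + x - 12)/(x + 2)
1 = 1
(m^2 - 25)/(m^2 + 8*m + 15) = (m - 5)/(m + 3)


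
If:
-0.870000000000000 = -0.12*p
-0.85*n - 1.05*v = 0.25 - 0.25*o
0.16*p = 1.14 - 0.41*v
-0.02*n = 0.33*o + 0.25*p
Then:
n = -1.82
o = -5.38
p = 7.25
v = -0.05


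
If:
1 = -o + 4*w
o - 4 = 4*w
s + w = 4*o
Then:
No Solution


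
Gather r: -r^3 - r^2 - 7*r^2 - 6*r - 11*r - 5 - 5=-r^3 - 8*r^2 - 17*r - 10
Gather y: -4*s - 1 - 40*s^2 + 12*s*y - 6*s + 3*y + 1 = -40*s^2 - 10*s + y*(12*s + 3)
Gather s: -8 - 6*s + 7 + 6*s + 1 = 0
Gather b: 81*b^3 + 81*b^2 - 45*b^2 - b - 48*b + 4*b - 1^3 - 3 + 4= 81*b^3 + 36*b^2 - 45*b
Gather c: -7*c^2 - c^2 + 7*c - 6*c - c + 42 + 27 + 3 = 72 - 8*c^2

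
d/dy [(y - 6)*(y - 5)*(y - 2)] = 3*y^2 - 26*y + 52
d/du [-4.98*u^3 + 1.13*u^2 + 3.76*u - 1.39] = -14.94*u^2 + 2.26*u + 3.76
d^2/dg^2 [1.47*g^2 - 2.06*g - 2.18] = 2.94000000000000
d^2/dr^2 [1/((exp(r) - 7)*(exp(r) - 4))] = (4*exp(3*r) - 33*exp(2*r) + 9*exp(r) + 308)*exp(r)/(exp(6*r) - 33*exp(5*r) + 447*exp(4*r) - 3179*exp(3*r) + 12516*exp(2*r) - 25872*exp(r) + 21952)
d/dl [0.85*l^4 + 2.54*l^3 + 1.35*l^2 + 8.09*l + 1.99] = 3.4*l^3 + 7.62*l^2 + 2.7*l + 8.09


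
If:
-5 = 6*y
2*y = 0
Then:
No Solution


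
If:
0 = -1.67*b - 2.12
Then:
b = -1.27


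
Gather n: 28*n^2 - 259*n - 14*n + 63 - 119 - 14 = 28*n^2 - 273*n - 70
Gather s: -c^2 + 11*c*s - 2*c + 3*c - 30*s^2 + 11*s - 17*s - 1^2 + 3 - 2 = -c^2 + c - 30*s^2 + s*(11*c - 6)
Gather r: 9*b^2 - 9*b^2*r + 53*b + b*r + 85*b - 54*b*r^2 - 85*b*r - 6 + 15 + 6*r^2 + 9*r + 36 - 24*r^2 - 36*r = 9*b^2 + 138*b + r^2*(-54*b - 18) + r*(-9*b^2 - 84*b - 27) + 45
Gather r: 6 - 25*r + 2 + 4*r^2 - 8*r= 4*r^2 - 33*r + 8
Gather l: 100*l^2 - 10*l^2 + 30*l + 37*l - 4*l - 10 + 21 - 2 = 90*l^2 + 63*l + 9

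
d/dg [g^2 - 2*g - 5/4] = 2*g - 2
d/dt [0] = 0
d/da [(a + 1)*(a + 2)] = 2*a + 3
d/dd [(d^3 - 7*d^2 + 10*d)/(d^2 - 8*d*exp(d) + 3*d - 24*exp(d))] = (d*(d^2 - 7*d + 10)*(8*d*exp(d) - 2*d + 32*exp(d) - 3) + (3*d^2 - 14*d + 10)*(d^2 - 8*d*exp(d) + 3*d - 24*exp(d)))/(d^2 - 8*d*exp(d) + 3*d - 24*exp(d))^2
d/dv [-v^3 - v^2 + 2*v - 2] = -3*v^2 - 2*v + 2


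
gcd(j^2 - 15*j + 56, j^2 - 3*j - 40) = j - 8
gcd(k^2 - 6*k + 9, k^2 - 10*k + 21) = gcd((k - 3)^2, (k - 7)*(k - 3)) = k - 3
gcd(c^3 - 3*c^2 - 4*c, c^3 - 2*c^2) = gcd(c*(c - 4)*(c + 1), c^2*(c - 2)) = c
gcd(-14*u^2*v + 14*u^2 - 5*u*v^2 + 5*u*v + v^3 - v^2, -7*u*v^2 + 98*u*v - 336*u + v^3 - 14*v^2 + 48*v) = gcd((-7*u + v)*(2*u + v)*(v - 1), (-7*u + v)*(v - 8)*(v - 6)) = 7*u - v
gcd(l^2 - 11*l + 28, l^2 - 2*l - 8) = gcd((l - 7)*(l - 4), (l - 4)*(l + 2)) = l - 4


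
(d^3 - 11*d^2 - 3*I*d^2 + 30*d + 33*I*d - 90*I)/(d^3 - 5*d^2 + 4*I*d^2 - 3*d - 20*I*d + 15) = (d^2 - 3*d*(2 + I) + 18*I)/(d^2 + 4*I*d - 3)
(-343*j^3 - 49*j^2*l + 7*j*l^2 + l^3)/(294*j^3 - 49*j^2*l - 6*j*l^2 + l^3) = (-7*j - l)/(6*j - l)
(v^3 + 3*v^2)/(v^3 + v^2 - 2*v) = v*(v + 3)/(v^2 + v - 2)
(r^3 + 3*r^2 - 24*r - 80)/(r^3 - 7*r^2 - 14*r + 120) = (r + 4)/(r - 6)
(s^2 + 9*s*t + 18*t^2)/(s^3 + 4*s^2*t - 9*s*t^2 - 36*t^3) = (s + 6*t)/(s^2 + s*t - 12*t^2)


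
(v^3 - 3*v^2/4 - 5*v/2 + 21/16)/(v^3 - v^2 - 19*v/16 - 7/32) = 2*(4*v^2 + 4*v - 3)/(8*v^2 + 6*v + 1)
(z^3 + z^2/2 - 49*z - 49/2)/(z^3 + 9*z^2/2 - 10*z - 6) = (z^2 - 49)/(z^2 + 4*z - 12)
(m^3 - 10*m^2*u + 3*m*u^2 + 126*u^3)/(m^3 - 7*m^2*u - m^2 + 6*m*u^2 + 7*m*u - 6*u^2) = (-m^2 + 4*m*u + 21*u^2)/(-m^2 + m*u + m - u)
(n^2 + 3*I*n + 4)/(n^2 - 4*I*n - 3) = (n + 4*I)/(n - 3*I)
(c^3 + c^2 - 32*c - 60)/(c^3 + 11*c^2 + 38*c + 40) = (c - 6)/(c + 4)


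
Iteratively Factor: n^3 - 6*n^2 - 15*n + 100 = (n + 4)*(n^2 - 10*n + 25) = (n - 5)*(n + 4)*(n - 5)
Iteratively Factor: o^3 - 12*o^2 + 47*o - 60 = (o - 5)*(o^2 - 7*o + 12) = (o - 5)*(o - 3)*(o - 4)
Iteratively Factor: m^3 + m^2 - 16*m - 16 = (m - 4)*(m^2 + 5*m + 4) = (m - 4)*(m + 4)*(m + 1)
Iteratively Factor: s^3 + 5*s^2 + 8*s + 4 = (s + 1)*(s^2 + 4*s + 4) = (s + 1)*(s + 2)*(s + 2)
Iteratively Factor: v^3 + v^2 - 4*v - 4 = (v + 2)*(v^2 - v - 2) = (v + 1)*(v + 2)*(v - 2)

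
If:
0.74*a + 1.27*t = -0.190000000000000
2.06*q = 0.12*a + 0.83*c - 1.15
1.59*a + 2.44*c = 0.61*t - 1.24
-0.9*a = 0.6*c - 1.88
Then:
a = 5.24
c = -4.72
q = -2.15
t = -3.20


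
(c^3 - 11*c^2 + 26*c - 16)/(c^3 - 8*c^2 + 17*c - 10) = (c - 8)/(c - 5)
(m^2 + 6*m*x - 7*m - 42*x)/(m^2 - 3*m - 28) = (m + 6*x)/(m + 4)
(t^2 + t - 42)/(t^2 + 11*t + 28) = (t - 6)/(t + 4)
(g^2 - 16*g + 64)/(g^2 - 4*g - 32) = (g - 8)/(g + 4)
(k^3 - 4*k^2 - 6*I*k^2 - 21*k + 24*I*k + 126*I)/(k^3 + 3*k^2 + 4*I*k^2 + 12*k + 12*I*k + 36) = (k^2 - k*(7 + 6*I) + 42*I)/(k^2 + 4*I*k + 12)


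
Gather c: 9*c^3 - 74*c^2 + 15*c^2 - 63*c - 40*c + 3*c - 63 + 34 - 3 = 9*c^3 - 59*c^2 - 100*c - 32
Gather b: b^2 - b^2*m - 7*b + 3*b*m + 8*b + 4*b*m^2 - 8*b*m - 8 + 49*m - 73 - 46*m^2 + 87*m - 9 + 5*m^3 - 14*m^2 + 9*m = b^2*(1 - m) + b*(4*m^2 - 5*m + 1) + 5*m^3 - 60*m^2 + 145*m - 90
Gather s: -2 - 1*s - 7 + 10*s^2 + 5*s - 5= 10*s^2 + 4*s - 14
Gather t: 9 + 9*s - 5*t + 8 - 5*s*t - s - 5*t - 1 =8*s + t*(-5*s - 10) + 16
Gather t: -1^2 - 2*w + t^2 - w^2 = t^2 - w^2 - 2*w - 1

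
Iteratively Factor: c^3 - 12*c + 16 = (c + 4)*(c^2 - 4*c + 4) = (c - 2)*(c + 4)*(c - 2)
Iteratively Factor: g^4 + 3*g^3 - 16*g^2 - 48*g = (g - 4)*(g^3 + 7*g^2 + 12*g) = (g - 4)*(g + 3)*(g^2 + 4*g) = g*(g - 4)*(g + 3)*(g + 4)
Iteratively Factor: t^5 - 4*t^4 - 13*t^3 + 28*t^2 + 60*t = (t - 3)*(t^4 - t^3 - 16*t^2 - 20*t) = (t - 3)*(t + 2)*(t^3 - 3*t^2 - 10*t) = t*(t - 3)*(t + 2)*(t^2 - 3*t - 10) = t*(t - 5)*(t - 3)*(t + 2)*(t + 2)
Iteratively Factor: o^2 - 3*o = (o - 3)*(o)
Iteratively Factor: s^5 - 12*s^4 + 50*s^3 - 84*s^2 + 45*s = (s)*(s^4 - 12*s^3 + 50*s^2 - 84*s + 45) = s*(s - 3)*(s^3 - 9*s^2 + 23*s - 15) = s*(s - 3)*(s - 1)*(s^2 - 8*s + 15) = s*(s - 3)^2*(s - 1)*(s - 5)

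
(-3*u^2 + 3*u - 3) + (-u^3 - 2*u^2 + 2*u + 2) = -u^3 - 5*u^2 + 5*u - 1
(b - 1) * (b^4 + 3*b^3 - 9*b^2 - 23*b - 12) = b^5 + 2*b^4 - 12*b^3 - 14*b^2 + 11*b + 12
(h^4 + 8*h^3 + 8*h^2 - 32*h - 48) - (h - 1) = h^4 + 8*h^3 + 8*h^2 - 33*h - 47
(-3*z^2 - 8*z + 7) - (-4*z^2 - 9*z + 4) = z^2 + z + 3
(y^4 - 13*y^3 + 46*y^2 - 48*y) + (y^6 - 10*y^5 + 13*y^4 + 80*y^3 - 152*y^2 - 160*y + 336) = y^6 - 10*y^5 + 14*y^4 + 67*y^3 - 106*y^2 - 208*y + 336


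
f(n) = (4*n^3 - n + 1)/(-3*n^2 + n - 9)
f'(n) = (6*n - 1)*(4*n^3 - n + 1)/(-3*n^2 + n - 9)^2 + (12*n^2 - 1)/(-3*n^2 + n - 9) = ((1 - 12*n^2)*(3*n^2 - n + 9) + (6*n - 1)*(4*n^3 - n + 1))/(3*n^2 - n + 9)^2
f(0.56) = -0.12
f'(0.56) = -0.26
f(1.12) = -0.47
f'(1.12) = -0.97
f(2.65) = -2.65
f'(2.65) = -1.59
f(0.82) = -0.23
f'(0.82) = -0.60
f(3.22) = -3.56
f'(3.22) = -1.58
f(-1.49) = 0.63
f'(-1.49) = -1.13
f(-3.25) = 3.03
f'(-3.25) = -1.45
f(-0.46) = -0.11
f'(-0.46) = -0.19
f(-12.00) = 15.23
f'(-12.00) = -1.36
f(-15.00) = 19.29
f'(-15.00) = -1.35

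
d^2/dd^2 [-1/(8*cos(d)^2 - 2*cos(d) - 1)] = 2*(128*sin(d)^4 - 82*sin(d)^2 + 29*cos(d) - 6*cos(3*d) - 58)/((2*cos(d) - 1)^3*(4*cos(d) + 1)^3)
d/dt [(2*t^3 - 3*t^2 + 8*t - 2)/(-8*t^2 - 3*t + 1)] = (-16*t^4 - 12*t^3 + 79*t^2 - 38*t + 2)/(64*t^4 + 48*t^3 - 7*t^2 - 6*t + 1)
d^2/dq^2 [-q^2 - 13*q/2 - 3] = -2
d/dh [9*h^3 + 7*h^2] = h*(27*h + 14)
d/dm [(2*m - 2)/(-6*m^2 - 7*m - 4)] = 2*(6*m^2 - 12*m - 11)/(36*m^4 + 84*m^3 + 97*m^2 + 56*m + 16)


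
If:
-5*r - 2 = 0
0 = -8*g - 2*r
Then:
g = 1/10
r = -2/5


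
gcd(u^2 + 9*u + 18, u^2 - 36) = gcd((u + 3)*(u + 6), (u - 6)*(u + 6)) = u + 6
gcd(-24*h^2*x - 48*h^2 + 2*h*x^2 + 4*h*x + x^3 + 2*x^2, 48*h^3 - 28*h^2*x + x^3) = -24*h^2 + 2*h*x + x^2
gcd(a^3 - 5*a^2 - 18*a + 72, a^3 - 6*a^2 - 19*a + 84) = a^2 + a - 12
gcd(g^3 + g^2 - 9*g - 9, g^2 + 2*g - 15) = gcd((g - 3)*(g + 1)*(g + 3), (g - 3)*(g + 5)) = g - 3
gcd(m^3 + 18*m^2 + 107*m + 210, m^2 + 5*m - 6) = m + 6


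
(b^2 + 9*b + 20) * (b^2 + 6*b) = b^4 + 15*b^3 + 74*b^2 + 120*b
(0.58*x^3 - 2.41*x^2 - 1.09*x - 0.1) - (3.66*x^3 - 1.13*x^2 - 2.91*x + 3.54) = -3.08*x^3 - 1.28*x^2 + 1.82*x - 3.64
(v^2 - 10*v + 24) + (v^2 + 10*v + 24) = 2*v^2 + 48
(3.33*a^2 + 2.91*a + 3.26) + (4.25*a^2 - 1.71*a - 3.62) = 7.58*a^2 + 1.2*a - 0.36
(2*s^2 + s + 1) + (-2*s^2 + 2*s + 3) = 3*s + 4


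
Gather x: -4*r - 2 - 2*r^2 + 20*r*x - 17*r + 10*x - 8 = -2*r^2 - 21*r + x*(20*r + 10) - 10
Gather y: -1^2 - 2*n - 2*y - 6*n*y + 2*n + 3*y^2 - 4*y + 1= 3*y^2 + y*(-6*n - 6)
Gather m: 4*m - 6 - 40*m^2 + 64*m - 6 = -40*m^2 + 68*m - 12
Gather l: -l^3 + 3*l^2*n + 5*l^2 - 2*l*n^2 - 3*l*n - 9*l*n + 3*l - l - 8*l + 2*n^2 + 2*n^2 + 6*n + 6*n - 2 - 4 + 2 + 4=-l^3 + l^2*(3*n + 5) + l*(-2*n^2 - 12*n - 6) + 4*n^2 + 12*n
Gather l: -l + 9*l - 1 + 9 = 8*l + 8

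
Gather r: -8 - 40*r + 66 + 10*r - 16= 42 - 30*r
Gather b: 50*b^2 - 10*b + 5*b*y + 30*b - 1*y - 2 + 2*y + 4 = 50*b^2 + b*(5*y + 20) + y + 2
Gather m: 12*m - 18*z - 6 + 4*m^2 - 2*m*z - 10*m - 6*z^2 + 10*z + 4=4*m^2 + m*(2 - 2*z) - 6*z^2 - 8*z - 2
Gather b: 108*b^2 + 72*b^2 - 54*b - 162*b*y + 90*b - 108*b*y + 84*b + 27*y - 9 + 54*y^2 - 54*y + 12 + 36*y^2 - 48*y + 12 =180*b^2 + b*(120 - 270*y) + 90*y^2 - 75*y + 15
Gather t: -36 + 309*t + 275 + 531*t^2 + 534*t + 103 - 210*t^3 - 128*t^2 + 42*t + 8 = -210*t^3 + 403*t^2 + 885*t + 350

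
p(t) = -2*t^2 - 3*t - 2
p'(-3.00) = 9.00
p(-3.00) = -11.00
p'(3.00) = -15.00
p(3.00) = -29.00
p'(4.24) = -19.96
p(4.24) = -50.68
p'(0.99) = -6.96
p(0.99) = -6.93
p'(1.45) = -8.80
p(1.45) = -10.56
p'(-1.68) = 3.72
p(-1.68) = -2.60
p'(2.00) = -11.00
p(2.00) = -16.00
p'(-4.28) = 14.12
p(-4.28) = -25.80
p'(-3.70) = 11.80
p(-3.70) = -18.28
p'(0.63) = -5.52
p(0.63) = -4.68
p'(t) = -4*t - 3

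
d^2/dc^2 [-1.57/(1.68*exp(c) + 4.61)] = (12.159336 - 4.431168*exp(c))*exp(c)/(1.68*exp(c) + 4.61)^3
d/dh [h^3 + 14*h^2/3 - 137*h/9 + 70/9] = 3*h^2 + 28*h/3 - 137/9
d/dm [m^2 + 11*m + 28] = 2*m + 11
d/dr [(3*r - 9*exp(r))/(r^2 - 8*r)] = 3*(r*(1 - 3*exp(r))*(r - 8) - 2*(r - 4)*(r - 3*exp(r)))/(r^2*(r - 8)^2)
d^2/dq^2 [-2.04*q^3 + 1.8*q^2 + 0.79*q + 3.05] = 3.6 - 12.24*q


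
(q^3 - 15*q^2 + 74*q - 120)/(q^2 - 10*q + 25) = (q^2 - 10*q + 24)/(q - 5)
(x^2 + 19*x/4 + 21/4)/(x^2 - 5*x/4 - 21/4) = (x + 3)/(x - 3)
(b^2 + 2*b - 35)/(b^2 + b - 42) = (b - 5)/(b - 6)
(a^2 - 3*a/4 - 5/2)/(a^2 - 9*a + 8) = (4*a^2 - 3*a - 10)/(4*(a^2 - 9*a + 8))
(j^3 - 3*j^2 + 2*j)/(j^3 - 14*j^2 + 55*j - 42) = j*(j - 2)/(j^2 - 13*j + 42)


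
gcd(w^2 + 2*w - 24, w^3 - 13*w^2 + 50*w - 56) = w - 4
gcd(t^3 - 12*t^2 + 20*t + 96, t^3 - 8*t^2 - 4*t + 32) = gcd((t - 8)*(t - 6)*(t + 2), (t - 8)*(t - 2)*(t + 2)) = t^2 - 6*t - 16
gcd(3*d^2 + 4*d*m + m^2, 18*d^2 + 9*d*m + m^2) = 3*d + m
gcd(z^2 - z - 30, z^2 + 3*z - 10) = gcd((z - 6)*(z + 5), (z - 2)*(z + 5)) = z + 5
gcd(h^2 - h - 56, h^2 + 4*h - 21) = h + 7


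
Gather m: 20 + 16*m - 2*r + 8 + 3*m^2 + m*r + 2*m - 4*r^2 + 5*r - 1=3*m^2 + m*(r + 18) - 4*r^2 + 3*r + 27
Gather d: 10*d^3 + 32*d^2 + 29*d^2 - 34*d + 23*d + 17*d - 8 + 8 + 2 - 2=10*d^3 + 61*d^2 + 6*d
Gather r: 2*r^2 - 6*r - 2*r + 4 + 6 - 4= 2*r^2 - 8*r + 6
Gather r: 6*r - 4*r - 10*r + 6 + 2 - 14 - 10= -8*r - 16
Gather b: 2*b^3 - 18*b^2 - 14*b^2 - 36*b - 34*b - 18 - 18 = 2*b^3 - 32*b^2 - 70*b - 36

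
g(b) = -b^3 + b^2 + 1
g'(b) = -3*b^2 + 2*b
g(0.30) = 1.06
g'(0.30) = 0.33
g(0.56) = 1.14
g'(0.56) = 0.18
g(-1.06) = 3.31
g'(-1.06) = -5.49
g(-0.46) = 1.31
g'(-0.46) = -1.55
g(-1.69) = 8.68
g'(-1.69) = -11.95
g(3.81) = -39.79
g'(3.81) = -35.93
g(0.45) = 1.11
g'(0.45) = 0.29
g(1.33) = 0.42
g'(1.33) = -2.65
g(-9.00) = 811.00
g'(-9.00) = -261.00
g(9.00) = -647.00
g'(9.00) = -225.00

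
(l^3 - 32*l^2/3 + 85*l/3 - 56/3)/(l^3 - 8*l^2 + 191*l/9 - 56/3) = 3*(l^2 - 8*l + 7)/(3*l^2 - 16*l + 21)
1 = 1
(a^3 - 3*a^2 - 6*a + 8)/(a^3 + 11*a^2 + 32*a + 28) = (a^2 - 5*a + 4)/(a^2 + 9*a + 14)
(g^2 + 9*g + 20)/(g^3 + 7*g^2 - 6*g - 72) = (g + 5)/(g^2 + 3*g - 18)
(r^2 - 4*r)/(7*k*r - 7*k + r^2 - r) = r*(r - 4)/(7*k*r - 7*k + r^2 - r)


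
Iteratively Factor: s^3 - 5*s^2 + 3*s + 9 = (s - 3)*(s^2 - 2*s - 3) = (s - 3)*(s + 1)*(s - 3)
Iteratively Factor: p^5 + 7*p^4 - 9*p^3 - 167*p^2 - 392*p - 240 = (p + 3)*(p^4 + 4*p^3 - 21*p^2 - 104*p - 80) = (p + 3)*(p + 4)*(p^3 - 21*p - 20) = (p + 1)*(p + 3)*(p + 4)*(p^2 - p - 20) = (p + 1)*(p + 3)*(p + 4)^2*(p - 5)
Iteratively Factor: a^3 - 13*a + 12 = (a - 3)*(a^2 + 3*a - 4) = (a - 3)*(a + 4)*(a - 1)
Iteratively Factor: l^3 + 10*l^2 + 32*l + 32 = (l + 4)*(l^2 + 6*l + 8) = (l + 4)^2*(l + 2)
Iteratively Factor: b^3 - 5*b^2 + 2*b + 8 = (b - 4)*(b^2 - b - 2) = (b - 4)*(b + 1)*(b - 2)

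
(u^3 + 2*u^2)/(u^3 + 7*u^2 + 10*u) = u/(u + 5)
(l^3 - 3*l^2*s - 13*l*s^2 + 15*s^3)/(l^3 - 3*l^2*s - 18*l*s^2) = (-l^2 + 6*l*s - 5*s^2)/(l*(-l + 6*s))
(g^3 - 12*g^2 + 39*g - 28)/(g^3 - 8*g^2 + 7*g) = (g - 4)/g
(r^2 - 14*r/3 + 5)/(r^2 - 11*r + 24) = (r - 5/3)/(r - 8)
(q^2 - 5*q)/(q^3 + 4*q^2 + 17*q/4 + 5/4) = 4*q*(q - 5)/(4*q^3 + 16*q^2 + 17*q + 5)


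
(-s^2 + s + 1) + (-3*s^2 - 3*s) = -4*s^2 - 2*s + 1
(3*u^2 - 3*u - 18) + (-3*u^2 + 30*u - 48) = 27*u - 66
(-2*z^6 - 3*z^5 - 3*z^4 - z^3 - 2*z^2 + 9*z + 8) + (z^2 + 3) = -2*z^6 - 3*z^5 - 3*z^4 - z^3 - z^2 + 9*z + 11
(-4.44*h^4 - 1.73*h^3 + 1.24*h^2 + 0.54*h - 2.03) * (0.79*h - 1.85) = -3.5076*h^5 + 6.8473*h^4 + 4.1801*h^3 - 1.8674*h^2 - 2.6027*h + 3.7555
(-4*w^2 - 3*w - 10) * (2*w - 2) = -8*w^3 + 2*w^2 - 14*w + 20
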